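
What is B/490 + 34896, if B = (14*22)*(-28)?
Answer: 174392/5 ≈ 34878.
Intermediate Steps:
B = -8624 (B = 308*(-28) = -8624)
B/490 + 34896 = -8624/490 + 34896 = -8624*1/490 + 34896 = -88/5 + 34896 = 174392/5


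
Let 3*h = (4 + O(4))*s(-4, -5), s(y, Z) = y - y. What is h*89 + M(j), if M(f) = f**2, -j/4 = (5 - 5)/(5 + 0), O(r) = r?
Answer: 0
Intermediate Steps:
s(y, Z) = 0
j = 0 (j = -4*(5 - 5)/(5 + 0) = -0/5 = -4*0 = 0)
h = 0 (h = ((4 + 4)*0)/3 = (8*0)/3 = (1/3)*0 = 0)
h*89 + M(j) = 0*89 + 0**2 = 0 + 0 = 0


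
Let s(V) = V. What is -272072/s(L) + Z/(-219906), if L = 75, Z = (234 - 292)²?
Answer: -9971752922/2748825 ≈ -3627.6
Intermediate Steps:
Z = 3364 (Z = (-58)² = 3364)
-272072/s(L) + Z/(-219906) = -272072/75 + 3364/(-219906) = -272072*1/75 + 3364*(-1/219906) = -272072/75 - 1682/109953 = -9971752922/2748825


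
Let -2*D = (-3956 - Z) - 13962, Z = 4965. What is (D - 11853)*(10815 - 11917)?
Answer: 453473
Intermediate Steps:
D = 22883/2 (D = -((-3956 - 1*4965) - 13962)/2 = -((-3956 - 4965) - 13962)/2 = -(-8921 - 13962)/2 = -1/2*(-22883) = 22883/2 ≈ 11442.)
(D - 11853)*(10815 - 11917) = (22883/2 - 11853)*(10815 - 11917) = -823/2*(-1102) = 453473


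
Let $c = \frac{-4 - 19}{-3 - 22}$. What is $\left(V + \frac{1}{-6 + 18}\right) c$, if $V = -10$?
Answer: $- \frac{2737}{300} \approx -9.1233$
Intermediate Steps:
$c = \frac{23}{25}$ ($c = - \frac{23}{-25} = \left(-23\right) \left(- \frac{1}{25}\right) = \frac{23}{25} \approx 0.92$)
$\left(V + \frac{1}{-6 + 18}\right) c = \left(-10 + \frac{1}{-6 + 18}\right) \frac{23}{25} = \left(-10 + \frac{1}{12}\right) \frac{23}{25} = \left(- \frac{119}{12}\right) \frac{23}{25} = - \frac{2737}{300}$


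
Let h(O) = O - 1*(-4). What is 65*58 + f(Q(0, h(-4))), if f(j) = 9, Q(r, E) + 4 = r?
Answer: 3779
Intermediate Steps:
h(O) = 4 + O (h(O) = O + 4 = 4 + O)
Q(r, E) = -4 + r
65*58 + f(Q(0, h(-4))) = 65*58 + 9 = 3770 + 9 = 3779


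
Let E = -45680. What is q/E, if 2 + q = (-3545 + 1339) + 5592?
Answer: -423/5710 ≈ -0.074081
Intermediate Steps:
q = 3384 (q = -2 + ((-3545 + 1339) + 5592) = -2 + (-2206 + 5592) = -2 + 3386 = 3384)
q/E = 3384/(-45680) = 3384*(-1/45680) = -423/5710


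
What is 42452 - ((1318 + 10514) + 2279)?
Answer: 28341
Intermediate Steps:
42452 - ((1318 + 10514) + 2279) = 42452 - (11832 + 2279) = 42452 - 1*14111 = 42452 - 14111 = 28341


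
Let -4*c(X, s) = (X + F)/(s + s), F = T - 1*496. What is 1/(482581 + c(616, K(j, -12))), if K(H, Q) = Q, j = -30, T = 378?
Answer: 16/7721379 ≈ 2.0722e-6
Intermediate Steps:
F = -118 (F = 378 - 1*496 = 378 - 496 = -118)
c(X, s) = -(-118 + X)/(8*s) (c(X, s) = -(X - 118)/(4*(s + s)) = -(-118 + X)/(4*(2*s)) = -(-118 + X)*1/(2*s)/4 = -(-118 + X)/(8*s))
1/(482581 + c(616, K(j, -12))) = 1/(482581 + (1/8)*(118 - 1*616)/(-12)) = 1/(482581 + (1/8)*(-1/12)*(118 - 616)) = 1/(482581 + (1/8)*(-1/12)*(-498)) = 1/(482581 + 83/16) = 1/(7721379/16) = 16/7721379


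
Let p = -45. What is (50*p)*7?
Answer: -15750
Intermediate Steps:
(50*p)*7 = (50*(-45))*7 = -2250*7 = -15750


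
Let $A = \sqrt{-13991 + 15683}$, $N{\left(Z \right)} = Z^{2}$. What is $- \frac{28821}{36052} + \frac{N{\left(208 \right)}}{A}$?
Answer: $- \frac{28821}{36052} + \frac{21632 \sqrt{47}}{141} \approx 1051.0$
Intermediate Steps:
$A = 6 \sqrt{47}$ ($A = \sqrt{1692} = 6 \sqrt{47} \approx 41.134$)
$- \frac{28821}{36052} + \frac{N{\left(208 \right)}}{A} = - \frac{28821}{36052} + \frac{208^{2}}{6 \sqrt{47}} = \left(-28821\right) \frac{1}{36052} + 43264 \frac{\sqrt{47}}{282} = - \frac{28821}{36052} + \frac{21632 \sqrt{47}}{141}$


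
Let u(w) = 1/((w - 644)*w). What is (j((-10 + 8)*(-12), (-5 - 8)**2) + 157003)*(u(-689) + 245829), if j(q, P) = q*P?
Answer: 36363651261621166/918437 ≈ 3.9593e+10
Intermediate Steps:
u(w) = 1/(w*(-644 + w)) (u(w) = 1/((-644 + w)*w) = 1/(w*(-644 + w)))
j(q, P) = P*q
(j((-10 + 8)*(-12), (-5 - 8)**2) + 157003)*(u(-689) + 245829) = ((-5 - 8)**2*((-10 + 8)*(-12)) + 157003)*(1/((-689)*(-644 - 689)) + 245829) = ((-13)**2*(-2*(-12)) + 157003)*(-1/689/(-1333) + 245829) = (169*24 + 157003)*(-1/689*(-1/1333) + 245829) = (4056 + 157003)*(1/918437 + 245829) = 161059*(225778449274/918437) = 36363651261621166/918437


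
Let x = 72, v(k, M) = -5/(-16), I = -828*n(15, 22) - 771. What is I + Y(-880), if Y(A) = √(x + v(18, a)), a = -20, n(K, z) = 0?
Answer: -771 + √1157/4 ≈ -762.50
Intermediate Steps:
I = -771 (I = -828*0 - 771 = 0 - 771 = -771)
v(k, M) = 5/16 (v(k, M) = -5*(-1/16) = 5/16)
Y(A) = √1157/4 (Y(A) = √(72 + 5/16) = √(1157/16) = √1157/4)
I + Y(-880) = -771 + √1157/4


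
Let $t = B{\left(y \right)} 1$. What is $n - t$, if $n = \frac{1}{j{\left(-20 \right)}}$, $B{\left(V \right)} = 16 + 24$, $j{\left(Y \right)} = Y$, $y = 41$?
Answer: $- \frac{801}{20} \approx -40.05$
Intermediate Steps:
$B{\left(V \right)} = 40$
$t = 40$ ($t = 40 \cdot 1 = 40$)
$n = - \frac{1}{20}$ ($n = \frac{1}{-20} = - \frac{1}{20} \approx -0.05$)
$n - t = - \frac{1}{20} - 40 = - \frac{801}{20}$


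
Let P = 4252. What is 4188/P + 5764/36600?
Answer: 11111833/9726450 ≈ 1.1424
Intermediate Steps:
4188/P + 5764/36600 = 4188/4252 + 5764/36600 = 4188*(1/4252) + 5764*(1/36600) = 1047/1063 + 1441/9150 = 11111833/9726450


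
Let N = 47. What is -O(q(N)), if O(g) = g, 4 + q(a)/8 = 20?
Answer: -128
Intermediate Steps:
q(a) = 128 (q(a) = -32 + 8*20 = -32 + 160 = 128)
-O(q(N)) = -1*128 = -128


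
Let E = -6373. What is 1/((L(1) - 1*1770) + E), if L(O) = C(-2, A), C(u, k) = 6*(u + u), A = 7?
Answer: -1/8167 ≈ -0.00012244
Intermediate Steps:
C(u, k) = 12*u (C(u, k) = 6*(2*u) = 12*u)
L(O) = -24 (L(O) = 12*(-2) = -24)
1/((L(1) - 1*1770) + E) = 1/((-24 - 1*1770) - 6373) = 1/((-24 - 1770) - 6373) = 1/(-1794 - 6373) = 1/(-8167) = -1/8167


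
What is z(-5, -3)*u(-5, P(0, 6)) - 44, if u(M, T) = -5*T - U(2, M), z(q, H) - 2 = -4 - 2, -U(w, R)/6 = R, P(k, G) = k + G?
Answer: 196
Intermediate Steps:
P(k, G) = G + k
U(w, R) = -6*R
z(q, H) = -4 (z(q, H) = 2 + (-4 - 2) = 2 - 6 = -4)
u(M, T) = -5*T + 6*M (u(M, T) = -5*T - (-6)*M = -5*T + 6*M)
z(-5, -3)*u(-5, P(0, 6)) - 44 = -4*(-5*(6 + 0) + 6*(-5)) - 44 = -4*(-5*6 - 30) - 44 = -4*(-30 - 30) - 44 = -4*(-60) - 44 = 240 - 44 = 196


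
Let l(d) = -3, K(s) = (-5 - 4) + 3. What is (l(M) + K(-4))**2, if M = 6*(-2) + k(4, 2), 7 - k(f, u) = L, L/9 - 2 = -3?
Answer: 81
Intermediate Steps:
L = -9 (L = 18 + 9*(-3) = 18 - 27 = -9)
K(s) = -6 (K(s) = -9 + 3 = -6)
k(f, u) = 16 (k(f, u) = 7 - 1*(-9) = 7 + 9 = 16)
M = 4 (M = 6*(-2) + 16 = -12 + 16 = 4)
(l(M) + K(-4))**2 = (-3 - 6)**2 = (-9)**2 = 81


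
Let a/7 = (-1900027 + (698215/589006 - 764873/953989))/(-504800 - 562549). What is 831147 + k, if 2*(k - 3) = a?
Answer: 996970238263980872470547/1199498002550119932 ≈ 8.3116e+5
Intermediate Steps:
a = 7473444448690988747/599749001275059966 (a = 7*((-1900027 + (698215/589006 - 764873/953989))/(-504800 - 562549)) = 7*((-1900027 + (698215*(1/589006) - 764873*1/953989))/(-1067349)) = 7*((-1900027 + (698215/589006 - 764873/953989))*(-1/1067349)) = 7*((-1900027 + 215574643397/561905244934)*(-1/1067349)) = 7*(-1067634921241569821/561905244934*(-1/1067349)) = 7*(1067634921241569821/599749001275059966) = 7473444448690988747/599749001275059966 ≈ 12.461)
k = 11071938456341348543/1199498002550119932 (k = 3 + (1/2)*(7473444448690988747/599749001275059966) = 3 + 7473444448690988747/1199498002550119932 = 11071938456341348543/1199498002550119932 ≈ 9.2305)
831147 + k = 831147 + 11071938456341348543/1199498002550119932 = 996970238263980872470547/1199498002550119932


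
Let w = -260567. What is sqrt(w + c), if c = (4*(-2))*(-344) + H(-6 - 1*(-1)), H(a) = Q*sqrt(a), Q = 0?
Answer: I*sqrt(257815) ≈ 507.75*I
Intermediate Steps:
H(a) = 0 (H(a) = 0*sqrt(a) = 0)
c = 2752 (c = (4*(-2))*(-344) + 0 = -8*(-344) + 0 = 2752 + 0 = 2752)
sqrt(w + c) = sqrt(-260567 + 2752) = sqrt(-257815) = I*sqrt(257815)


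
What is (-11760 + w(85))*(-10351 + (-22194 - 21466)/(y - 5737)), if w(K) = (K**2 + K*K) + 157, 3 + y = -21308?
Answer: -66413437103/2254 ≈ -2.9465e+7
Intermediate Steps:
y = -21311 (y = -3 - 21308 = -21311)
w(K) = 157 + 2*K**2 (w(K) = (K**2 + K**2) + 157 = 2*K**2 + 157 = 157 + 2*K**2)
(-11760 + w(85))*(-10351 + (-22194 - 21466)/(y - 5737)) = (-11760 + (157 + 2*85**2))*(-10351 + (-22194 - 21466)/(-21311 - 5737)) = (-11760 + (157 + 2*7225))*(-10351 - 43660/(-27048)) = (-11760 + (157 + 14450))*(-10351 - 43660*(-1/27048)) = (-11760 + 14607)*(-10351 + 10915/6762) = 2847*(-69982547/6762) = -66413437103/2254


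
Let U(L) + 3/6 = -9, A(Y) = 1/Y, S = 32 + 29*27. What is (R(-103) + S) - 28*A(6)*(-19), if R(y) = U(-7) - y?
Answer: 5983/6 ≈ 997.17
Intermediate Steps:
S = 815 (S = 32 + 783 = 815)
U(L) = -19/2 (U(L) = -1/2 - 9 = -19/2)
R(y) = -19/2 - y
(R(-103) + S) - 28*A(6)*(-19) = ((-19/2 - 1*(-103)) + 815) - 28/6*(-19) = ((-19/2 + 103) + 815) - 28*1/6*(-19) = (187/2 + 815) - 14/3*(-19) = 1817/2 + 266/3 = 5983/6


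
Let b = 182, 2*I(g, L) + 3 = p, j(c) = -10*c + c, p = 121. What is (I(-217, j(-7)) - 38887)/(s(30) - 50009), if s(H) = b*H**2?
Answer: -38828/113791 ≈ -0.34122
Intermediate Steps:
j(c) = -9*c
I(g, L) = 59 (I(g, L) = -3/2 + (1/2)*121 = -3/2 + 121/2 = 59)
s(H) = 182*H**2
(I(-217, j(-7)) - 38887)/(s(30) - 50009) = (59 - 38887)/(182*30**2 - 50009) = -38828/(182*900 - 50009) = -38828/(163800 - 50009) = -38828/113791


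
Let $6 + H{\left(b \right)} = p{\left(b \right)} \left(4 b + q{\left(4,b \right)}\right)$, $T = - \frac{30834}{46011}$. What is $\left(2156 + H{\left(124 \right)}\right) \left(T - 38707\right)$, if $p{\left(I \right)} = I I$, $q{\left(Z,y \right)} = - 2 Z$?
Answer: $- \frac{636541939995658}{2191} \approx -2.9053 \cdot 10^{11}$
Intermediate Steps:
$p{\left(I \right)} = I^{2}$
$T = - \frac{10278}{15337}$ ($T = \left(-30834\right) \frac{1}{46011} = - \frac{10278}{15337} \approx -0.67014$)
$H{\left(b \right)} = -6 + b^{2} \left(-8 + 4 b\right)$ ($H{\left(b \right)} = -6 + b^{2} \left(4 b - 8\right) = -6 + b^{2} \left(-8 + 4 b\right)$)
$\left(2156 + H{\left(124 \right)}\right) \left(T - 38707\right) = \left(2156 - \left(6 - 7626496 + 123008\right)\right) \left(- \frac{10278}{15337} - 38707\right) = \left(2156 - -7503482\right) \left(- \frac{593659537}{15337}\right) = \left(2156 + 7503482\right) \left(- \frac{593659537}{15337}\right) = 7505638 \left(- \frac{593659537}{15337}\right) = - \frac{636541939995658}{2191}$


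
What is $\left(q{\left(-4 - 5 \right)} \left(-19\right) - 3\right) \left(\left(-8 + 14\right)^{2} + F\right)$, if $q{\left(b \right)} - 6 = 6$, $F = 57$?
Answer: $-21483$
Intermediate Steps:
$q{\left(b \right)} = 12$ ($q{\left(b \right)} = 6 + 6 = 12$)
$\left(q{\left(-4 - 5 \right)} \left(-19\right) - 3\right) \left(\left(-8 + 14\right)^{2} + F\right) = \left(12 \left(-19\right) - 3\right) \left(\left(-8 + 14\right)^{2} + 57\right) = \left(-228 - 3\right) \left(6^{2} + 57\right) = - 231 \left(36 + 57\right) = \left(-231\right) 93 = -21483$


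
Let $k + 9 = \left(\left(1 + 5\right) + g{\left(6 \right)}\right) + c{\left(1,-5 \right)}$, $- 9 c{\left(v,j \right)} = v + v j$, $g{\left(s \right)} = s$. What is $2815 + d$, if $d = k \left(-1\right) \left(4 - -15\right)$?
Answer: $\frac{24746}{9} \approx 2749.6$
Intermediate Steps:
$c{\left(v,j \right)} = - \frac{v}{9} - \frac{j v}{9}$ ($c{\left(v,j \right)} = - \frac{v + v j}{9} = - \frac{v + j v}{9} = - \frac{v}{9} - \frac{j v}{9}$)
$k = \frac{31}{9}$ ($k = -9 + \left(\left(\left(1 + 5\right) + 6\right) - \frac{1 - 5}{9}\right) = -9 + \left(\left(6 + 6\right) - \frac{1}{9} \left(-4\right)\right) = -9 + \left(12 + \frac{4}{9}\right) = -9 + \frac{112}{9} = \frac{31}{9} \approx 3.4444$)
$d = - \frac{589}{9}$ ($d = \frac{31}{9} \left(-1\right) \left(4 - -15\right) = - \frac{31 \left(4 + 15\right)}{9} = \left(- \frac{31}{9}\right) 19 = - \frac{589}{9} \approx -65.444$)
$2815 + d = 2815 - \frac{589}{9} = \frac{24746}{9}$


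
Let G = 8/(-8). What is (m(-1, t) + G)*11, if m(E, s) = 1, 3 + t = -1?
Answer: 0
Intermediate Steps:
t = -4 (t = -3 - 1 = -4)
G = -1 (G = 8*(-1/8) = -1)
(m(-1, t) + G)*11 = (1 - 1)*11 = 0*11 = 0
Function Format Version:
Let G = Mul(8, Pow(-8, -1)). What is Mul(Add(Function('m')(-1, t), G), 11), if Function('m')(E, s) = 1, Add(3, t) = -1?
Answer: 0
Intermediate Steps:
t = -4 (t = Add(-3, -1) = -4)
G = -1 (G = Mul(8, Rational(-1, 8)) = -1)
Mul(Add(Function('m')(-1, t), G), 11) = Mul(Add(1, -1), 11) = Mul(0, 11) = 0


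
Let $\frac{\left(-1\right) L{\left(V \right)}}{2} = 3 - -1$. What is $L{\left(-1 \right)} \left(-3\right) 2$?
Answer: $48$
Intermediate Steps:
$L{\left(V \right)} = -8$ ($L{\left(V \right)} = - 2 \left(3 - -1\right) = - 2 \left(3 + 1\right) = \left(-2\right) 4 = -8$)
$L{\left(-1 \right)} \left(-3\right) 2 = \left(-8\right) \left(-3\right) 2 = 24 \cdot 2 = 48$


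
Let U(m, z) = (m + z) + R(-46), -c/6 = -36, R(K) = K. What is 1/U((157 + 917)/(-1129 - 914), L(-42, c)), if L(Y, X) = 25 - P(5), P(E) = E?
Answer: -681/18064 ≈ -0.037699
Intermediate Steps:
c = 216 (c = -6*(-36) = 216)
L(Y, X) = 20 (L(Y, X) = 25 - 1*5 = 25 - 5 = 20)
U(m, z) = -46 + m + z (U(m, z) = (m + z) - 46 = -46 + m + z)
1/U((157 + 917)/(-1129 - 914), L(-42, c)) = 1/(-46 + (157 + 917)/(-1129 - 914) + 20) = 1/(-46 + 1074/(-2043) + 20) = 1/(-46 + 1074*(-1/2043) + 20) = 1/(-46 - 358/681 + 20) = 1/(-18064/681) = -681/18064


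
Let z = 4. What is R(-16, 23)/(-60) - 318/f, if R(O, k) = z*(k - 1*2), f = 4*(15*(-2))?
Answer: 5/4 ≈ 1.2500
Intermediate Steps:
f = -120 (f = 4*(-30) = -120)
R(O, k) = -8 + 4*k (R(O, k) = 4*(k - 1*2) = 4*(k - 2) = 4*(-2 + k) = -8 + 4*k)
R(-16, 23)/(-60) - 318/f = (-8 + 4*23)/(-60) - 318/(-120) = (-8 + 92)*(-1/60) - 318*(-1/120) = 84*(-1/60) + 53/20 = -7/5 + 53/20 = 5/4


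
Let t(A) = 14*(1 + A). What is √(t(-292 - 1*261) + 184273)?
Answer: √176545 ≈ 420.17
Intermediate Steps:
t(A) = 14 + 14*A
√(t(-292 - 1*261) + 184273) = √((14 + 14*(-292 - 1*261)) + 184273) = √((14 + 14*(-292 - 261)) + 184273) = √((14 + 14*(-553)) + 184273) = √((14 - 7742) + 184273) = √(-7728 + 184273) = √176545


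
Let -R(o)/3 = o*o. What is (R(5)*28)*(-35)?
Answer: 73500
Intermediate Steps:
R(o) = -3*o² (R(o) = -3*o*o = -3*o²)
(R(5)*28)*(-35) = (-3*5²*28)*(-35) = (-3*25*28)*(-35) = -75*28*(-35) = -2100*(-35) = 73500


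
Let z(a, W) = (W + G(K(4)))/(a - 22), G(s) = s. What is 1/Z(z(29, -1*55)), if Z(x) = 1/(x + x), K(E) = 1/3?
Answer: -328/21 ≈ -15.619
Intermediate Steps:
K(E) = ⅓
z(a, W) = (⅓ + W)/(-22 + a) (z(a, W) = (W + ⅓)/(a - 22) = (⅓ + W)/(-22 + a))
Z(x) = 1/(2*x)
1/Z(z(29, -1*55)) = 1/(1/(2*(((⅓ - 1*55)/(-22 + 29))))) = 1/(1/(2*(((⅓ - 55)/7)))) = 1/(1/(2*(((⅐)*(-164/3))))) = 1/(1/(2*(-164/21))) = 1/((½)*(-21/164)) = 1/(-21/328) = -328/21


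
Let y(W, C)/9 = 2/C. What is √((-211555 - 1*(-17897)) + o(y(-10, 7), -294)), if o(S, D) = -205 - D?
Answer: I*√193569 ≈ 439.96*I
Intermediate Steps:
y(W, C) = 18/C (y(W, C) = 9*(2/C) = 18/C)
√((-211555 - 1*(-17897)) + o(y(-10, 7), -294)) = √((-211555 - 1*(-17897)) + (-205 - 1*(-294))) = √((-211555 + 17897) + (-205 + 294)) = √(-193658 + 89) = √(-193569) = I*√193569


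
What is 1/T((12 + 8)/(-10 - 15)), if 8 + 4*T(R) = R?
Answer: -5/11 ≈ -0.45455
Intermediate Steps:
T(R) = -2 + R/4
1/T((12 + 8)/(-10 - 15)) = 1/(-2 + ((12 + 8)/(-10 - 15))/4) = 1/(-2 + (20/(-25))/4) = 1/(-2 + (20*(-1/25))/4) = 1/(-2 + (1/4)*(-4/5)) = 1/(-2 - 1/5) = 1/(-11/5) = -5/11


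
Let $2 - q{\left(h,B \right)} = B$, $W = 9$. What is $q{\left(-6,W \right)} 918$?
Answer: $-6426$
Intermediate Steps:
$q{\left(h,B \right)} = 2 - B$
$q{\left(-6,W \right)} 918 = \left(2 - 9\right) 918 = \left(-7\right) 918 = -6426$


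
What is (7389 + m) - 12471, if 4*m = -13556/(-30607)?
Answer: -155541385/30607 ≈ -5081.9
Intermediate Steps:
m = 3389/30607 (m = (-13556/(-30607))/4 = (-13556*(-1/30607))/4 = (¼)*(13556/30607) = 3389/30607 ≈ 0.11073)
(7389 + m) - 12471 = (7389 + 3389/30607) - 12471 = 226158512/30607 - 12471 = -155541385/30607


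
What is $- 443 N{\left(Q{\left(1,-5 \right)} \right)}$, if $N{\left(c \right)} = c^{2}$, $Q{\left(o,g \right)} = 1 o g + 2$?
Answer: $-3987$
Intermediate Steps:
$Q{\left(o,g \right)} = 2 + g o$ ($Q{\left(o,g \right)} = o g + 2 = g o + 2 = 2 + g o$)
$- 443 N{\left(Q{\left(1,-5 \right)} \right)} = - 443 \left(2 - 5\right)^{2} = - 443 \left(-3\right)^{2} = \left(-443\right) 9 = -3987$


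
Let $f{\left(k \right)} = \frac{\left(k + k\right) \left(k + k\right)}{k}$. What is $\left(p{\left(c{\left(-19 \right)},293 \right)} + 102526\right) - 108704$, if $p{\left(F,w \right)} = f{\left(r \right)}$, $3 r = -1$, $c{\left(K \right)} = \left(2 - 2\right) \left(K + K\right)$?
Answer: $- \frac{18538}{3} \approx -6179.3$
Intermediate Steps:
$c{\left(K \right)} = 0$ ($c{\left(K \right)} = 0 \cdot 2 K = 0$)
$r = - \frac{1}{3}$ ($r = \frac{1}{3} \left(-1\right) = - \frac{1}{3} \approx -0.33333$)
$f{\left(k \right)} = 4 k$ ($f{\left(k \right)} = \frac{2 k 2 k}{k} = \frac{4 k^{2}}{k} = 4 k$)
$p{\left(F,w \right)} = - \frac{4}{3}$ ($p{\left(F,w \right)} = 4 \left(- \frac{1}{3}\right) = - \frac{4}{3}$)
$\left(p{\left(c{\left(-19 \right)},293 \right)} + 102526\right) - 108704 = \left(- \frac{4}{3} + 102526\right) - 108704 = \frac{307574}{3} - 108704 = - \frac{18538}{3}$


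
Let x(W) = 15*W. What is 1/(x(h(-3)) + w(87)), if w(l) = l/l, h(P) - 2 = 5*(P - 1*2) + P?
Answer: -1/389 ≈ -0.0025707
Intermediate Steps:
h(P) = -8 + 6*P (h(P) = 2 + (5*(P - 1*2) + P) = 2 + (5*(P - 2) + P) = 2 + (5*(-2 + P) + P) = 2 + ((-10 + 5*P) + P) = 2 + (-10 + 6*P) = -8 + 6*P)
w(l) = 1
1/(x(h(-3)) + w(87)) = 1/(15*(-8 + 6*(-3)) + 1) = 1/(15*(-8 - 18) + 1) = 1/(15*(-26) + 1) = 1/(-390 + 1) = 1/(-389) = -1/389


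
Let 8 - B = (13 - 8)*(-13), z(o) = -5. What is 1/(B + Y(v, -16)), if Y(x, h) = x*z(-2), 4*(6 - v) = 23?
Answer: 4/287 ≈ 0.013937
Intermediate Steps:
v = 1/4 (v = 6 - 1/4*23 = 6 - 23/4 = 1/4 ≈ 0.25000)
Y(x, h) = -5*x (Y(x, h) = x*(-5) = -5*x)
B = 73 (B = 8 - (13 - 8)*(-13) = 8 - 5*(-13) = 8 - 1*(-65) = 8 + 65 = 73)
1/(B + Y(v, -16)) = 1/(73 - 5*1/4) = 1/(73 - 5/4) = 1/(287/4) = 4/287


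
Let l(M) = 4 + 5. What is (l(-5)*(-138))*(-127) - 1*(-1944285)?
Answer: 2102019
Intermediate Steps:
l(M) = 9
(l(-5)*(-138))*(-127) - 1*(-1944285) = (9*(-138))*(-127) - 1*(-1944285) = -1242*(-127) + 1944285 = 157734 + 1944285 = 2102019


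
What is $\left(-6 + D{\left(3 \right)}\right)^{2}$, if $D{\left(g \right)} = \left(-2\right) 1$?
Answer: $64$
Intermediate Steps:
$D{\left(g \right)} = -2$
$\left(-6 + D{\left(3 \right)}\right)^{2} = \left(-6 - 2\right)^{2} = \left(-8\right)^{2} = 64$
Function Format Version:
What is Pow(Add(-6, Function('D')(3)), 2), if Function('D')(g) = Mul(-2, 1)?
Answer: 64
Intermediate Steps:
Function('D')(g) = -2
Pow(Add(-6, Function('D')(3)), 2) = Pow(Add(-6, -2), 2) = Pow(-8, 2) = 64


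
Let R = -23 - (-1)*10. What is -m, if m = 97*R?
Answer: 1261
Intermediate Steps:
R = -13 (R = -23 - 1*(-10) = -23 + 10 = -13)
m = -1261 (m = 97*(-13) = -1261)
-m = -1*(-1261) = 1261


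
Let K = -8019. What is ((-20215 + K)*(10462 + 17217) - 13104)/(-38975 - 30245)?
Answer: 78150199/6922 ≈ 11290.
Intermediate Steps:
((-20215 + K)*(10462 + 17217) - 13104)/(-38975 - 30245) = ((-20215 - 8019)*(10462 + 17217) - 13104)/(-38975 - 30245) = (-28234*27679 - 13104)/(-69220) = (-781488886 - 13104)*(-1/69220) = -781501990*(-1/69220) = 78150199/6922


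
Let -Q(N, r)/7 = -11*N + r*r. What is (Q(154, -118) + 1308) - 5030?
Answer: -89332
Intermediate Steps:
Q(N, r) = -7*r² + 77*N (Q(N, r) = -7*(-11*N + r*r) = -7*(-11*N + r²) = -7*(r² - 11*N) = -7*r² + 77*N)
(Q(154, -118) + 1308) - 5030 = ((-7*(-118)² + 77*154) + 1308) - 5030 = ((-7*13924 + 11858) + 1308) - 5030 = ((-97468 + 11858) + 1308) - 5030 = (-85610 + 1308) - 5030 = -84302 - 5030 = -89332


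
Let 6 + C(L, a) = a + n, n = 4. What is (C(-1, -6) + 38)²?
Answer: 900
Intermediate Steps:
C(L, a) = -2 + a (C(L, a) = -6 + (a + 4) = -6 + (4 + a) = -2 + a)
(C(-1, -6) + 38)² = ((-2 - 6) + 38)² = (-8 + 38)² = 30² = 900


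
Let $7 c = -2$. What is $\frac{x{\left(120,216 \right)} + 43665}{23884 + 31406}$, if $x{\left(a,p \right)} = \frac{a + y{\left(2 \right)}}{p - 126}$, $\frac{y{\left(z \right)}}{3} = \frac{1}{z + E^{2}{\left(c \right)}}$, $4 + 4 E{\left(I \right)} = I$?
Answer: $\frac{44903557}{56856550} \approx 0.78977$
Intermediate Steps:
$c = - \frac{2}{7}$ ($c = \frac{1}{7} \left(-2\right) = - \frac{2}{7} \approx -0.28571$)
$E{\left(I \right)} = -1 + \frac{I}{4}$
$y{\left(z \right)} = \frac{3}{\frac{225}{196} + z}$ ($y{\left(z \right)} = \frac{3}{z + \left(-1 + \frac{1}{4} \left(- \frac{2}{7}\right)\right)^{2}} = \frac{3}{z + \left(-1 - \frac{1}{14}\right)^{2}} = \frac{3}{z + \left(- \frac{15}{14}\right)^{2}} = \frac{3}{z + \frac{225}{196}} = \frac{3}{\frac{225}{196} + z}$)
$x{\left(a,p \right)} = \frac{\frac{588}{617} + a}{-126 + p}$ ($x{\left(a,p \right)} = \frac{a + \frac{588}{225 + 196 \cdot 2}}{p - 126} = \frac{a + \frac{588}{225 + 392}}{-126 + p} = \frac{a + \frac{588}{617}}{-126 + p} = \frac{\frac{588}{617} + a}{-126 + p}$)
$\frac{x{\left(120,216 \right)} + 43665}{23884 + 31406} = \frac{\frac{\frac{588}{617} + 120}{-126 + 216} + 43665}{23884 + 31406} = \frac{\frac{1}{90} \cdot \frac{74628}{617} + 43665}{55290} = \left(\frac{1}{90} \cdot \frac{74628}{617} + 43665\right) \frac{1}{55290} = \left(\frac{4146}{3085} + 43665\right) \frac{1}{55290} = \frac{134710671}{3085} \cdot \frac{1}{55290} = \frac{44903557}{56856550}$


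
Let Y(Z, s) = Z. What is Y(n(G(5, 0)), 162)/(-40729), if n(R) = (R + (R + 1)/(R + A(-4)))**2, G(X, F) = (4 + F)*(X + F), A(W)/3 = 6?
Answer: -609961/58812676 ≈ -0.010371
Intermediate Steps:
A(W) = 18 (A(W) = 3*6 = 18)
G(X, F) = (4 + F)*(F + X)
n(R) = (R + (1 + R)/(18 + R))**2 (n(R) = (R + (R + 1)/(R + 18))**2 = (R + (1 + R)/(18 + R))**2)
Y(n(G(5, 0)), 162)/(-40729) = ((1 + (0**2 + 4*0 + 4*5 + 0*5)**2 + 19*(0**2 + 4*0 + 4*5 + 0*5))**2/(18 + (0**2 + 4*0 + 4*5 + 0*5))**2)/(-40729) = ((1 + (0 + 0 + 20 + 0)**2 + 19*(0 + 0 + 20 + 0))**2/(18 + (0 + 0 + 20 + 0))**2)*(-1/40729) = ((1 + 20**2 + 19*20)**2/(18 + 20)**2)*(-1/40729) = ((1 + 400 + 380)**2/38**2)*(-1/40729) = ((1/1444)*781**2)*(-1/40729) = ((1/1444)*609961)*(-1/40729) = (609961/1444)*(-1/40729) = -609961/58812676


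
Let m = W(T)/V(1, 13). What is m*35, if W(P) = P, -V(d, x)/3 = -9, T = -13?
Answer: -455/27 ≈ -16.852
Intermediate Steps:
V(d, x) = 27 (V(d, x) = -3*(-9) = 27)
m = -13/27 ≈ -0.48148
m*35 = -13/27*35 = -455/27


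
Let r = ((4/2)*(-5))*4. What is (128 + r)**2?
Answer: 7744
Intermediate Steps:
r = -40 (r = ((4*(1/2))*(-5))*4 = (2*(-5))*4 = -10*4 = -40)
(128 + r)**2 = (128 - 40)**2 = 88**2 = 7744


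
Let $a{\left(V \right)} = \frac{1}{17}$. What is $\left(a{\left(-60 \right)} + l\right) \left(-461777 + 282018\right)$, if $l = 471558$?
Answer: $- \frac{1441035686633}{17} \approx -8.4767 \cdot 10^{10}$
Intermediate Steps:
$a{\left(V \right)} = \frac{1}{17}$
$\left(a{\left(-60 \right)} + l\right) \left(-461777 + 282018\right) = \left(\frac{1}{17} + 471558\right) \left(-461777 + 282018\right) = \frac{8016487}{17} \left(-179759\right) = - \frac{1441035686633}{17}$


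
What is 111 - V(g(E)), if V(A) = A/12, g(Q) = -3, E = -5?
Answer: 445/4 ≈ 111.25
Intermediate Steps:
V(A) = A/12 (V(A) = A*(1/12) = A/12)
111 - V(g(E)) = 111 - (-3)/12 = 111 - 1*(-1/4) = 111 + 1/4 = 445/4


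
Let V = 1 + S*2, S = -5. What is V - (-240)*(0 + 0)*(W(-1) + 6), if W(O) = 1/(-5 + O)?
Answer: -9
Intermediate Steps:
V = -9 (V = 1 - 5*2 = 1 - 10 = -9)
V - (-240)*(0 + 0)*(W(-1) + 6) = -9 - (-240)*(0 + 0)*(1/(-5 - 1) + 6) = -9 - (-240)*0*(1/(-6) + 6) = -9 - (-240)*0*(-⅙ + 6) = -9 - (-240)*0*(35/6) = -9 - (-240)*0 = -9 - 48*0 = -9 + 0 = -9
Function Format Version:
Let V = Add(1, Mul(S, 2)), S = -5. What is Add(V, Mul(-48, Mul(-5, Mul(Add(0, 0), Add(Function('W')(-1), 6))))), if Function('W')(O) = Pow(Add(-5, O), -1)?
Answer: -9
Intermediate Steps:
V = -9 (V = Add(1, Mul(-5, 2)) = Add(1, -10) = -9)
Add(V, Mul(-48, Mul(-5, Mul(Add(0, 0), Add(Function('W')(-1), 6))))) = Add(-9, Mul(-48, Mul(-5, Mul(Add(0, 0), Add(Pow(Add(-5, -1), -1), 6))))) = Add(-9, Mul(-48, Mul(-5, Mul(0, Add(Pow(-6, -1), 6))))) = Add(-9, Mul(-48, Mul(-5, Mul(0, Add(Rational(-1, 6), 6))))) = Add(-9, Mul(-48, Mul(-5, Mul(0, Rational(35, 6))))) = Add(-9, Mul(-48, Mul(-5, 0))) = Add(-9, Mul(-48, 0)) = Add(-9, 0) = -9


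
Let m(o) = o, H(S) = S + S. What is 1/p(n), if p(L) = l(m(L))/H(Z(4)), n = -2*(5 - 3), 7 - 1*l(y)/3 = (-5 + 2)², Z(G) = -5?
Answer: 5/3 ≈ 1.6667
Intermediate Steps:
H(S) = 2*S
l(y) = -6 (l(y) = 21 - 3*(-5 + 2)² = 21 - 3*(-3)² = 21 - 3*9 = 21 - 27 = -6)
n = -4 (n = -2*2 = -4)
p(L) = ⅗ (p(L) = -6/(2*(-5)) = -6/(-10) = -6*(-⅒) = ⅗)
1/p(n) = 1/(⅗) = 5/3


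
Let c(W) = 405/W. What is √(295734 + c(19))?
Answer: √106767669/19 ≈ 543.83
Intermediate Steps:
√(295734 + c(19)) = √(295734 + 405/19) = √(5619351/19) = √106767669/19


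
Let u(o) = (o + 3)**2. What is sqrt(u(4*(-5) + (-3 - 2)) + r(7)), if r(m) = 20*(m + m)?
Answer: 2*sqrt(191) ≈ 27.641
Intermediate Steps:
u(o) = (3 + o)**2
r(m) = 40*m (r(m) = 20*(2*m) = 40*m)
sqrt(u(4*(-5) + (-3 - 2)) + r(7)) = sqrt((3 + (4*(-5) + (-3 - 2)))**2 + 40*7) = sqrt((3 + (-20 - 5))**2 + 280) = sqrt((3 - 25)**2 + 280) = sqrt((-22)**2 + 280) = sqrt(484 + 280) = sqrt(764) = 2*sqrt(191)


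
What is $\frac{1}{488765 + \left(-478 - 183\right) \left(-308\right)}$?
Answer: $\frac{1}{692353} \approx 1.4444 \cdot 10^{-6}$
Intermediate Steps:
$\frac{1}{488765 + \left(-478 - 183\right) \left(-308\right)} = \frac{1}{488765 - -203588} = \frac{1}{488765 + 203588} = \frac{1}{692353}$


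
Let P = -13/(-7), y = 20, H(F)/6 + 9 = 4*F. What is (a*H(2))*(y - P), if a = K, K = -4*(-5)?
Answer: -15240/7 ≈ -2177.1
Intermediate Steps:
H(F) = -54 + 24*F (H(F) = -54 + 6*(4*F) = -54 + 24*F)
P = 13/7 (P = -13*(-1/7) = 13/7 ≈ 1.8571)
K = 20
a = 20
(a*H(2))*(y - P) = (20*(-54 + 24*2))*(20 - 1*13/7) = (20*(-54 + 48))*(20 - 13/7) = (20*(-6))*(127/7) = -120*127/7 = -15240/7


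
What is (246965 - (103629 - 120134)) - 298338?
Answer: -34868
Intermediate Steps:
(246965 - (103629 - 120134)) - 298338 = (246965 - 1*(-16505)) - 298338 = (246965 + 16505) - 298338 = 263470 - 298338 = -34868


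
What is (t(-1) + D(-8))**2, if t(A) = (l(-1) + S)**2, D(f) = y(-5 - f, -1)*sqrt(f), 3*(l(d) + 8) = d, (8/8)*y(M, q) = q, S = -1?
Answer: 614008/81 - 3136*I*sqrt(2)/9 ≈ 7580.3 - 492.77*I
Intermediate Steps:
y(M, q) = q
l(d) = -8 + d/3
D(f) = -sqrt(f)
t(A) = 784/9 (t(A) = ((-8 + (1/3)*(-1)) - 1)**2 = ((-8 - 1/3) - 1)**2 = (-25/3 - 1)**2 = (-28/3)**2 = 784/9)
(t(-1) + D(-8))**2 = (784/9 - sqrt(-8))**2 = (784/9 - 2*I*sqrt(2))**2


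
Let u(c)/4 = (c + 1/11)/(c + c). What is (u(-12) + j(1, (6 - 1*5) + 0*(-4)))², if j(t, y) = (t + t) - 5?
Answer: 4489/4356 ≈ 1.0305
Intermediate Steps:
j(t, y) = -5 + 2*t (j(t, y) = 2*t - 5 = -5 + 2*t)
u(c) = 2*(1/11 + c)/c (u(c) = 4*((c + 1/11)/(c + c)) = 4*((c + 1/11)/((2*c))) = 4*((1/11 + c)*(1/(2*c))) = 4*((1/11 + c)/(2*c)) = 2*(1/11 + c)/c)
(u(-12) + j(1, (6 - 1*5) + 0*(-4)))² = ((2 + (2/11)/(-12)) + (-5 + 2*1))² = ((2 + (2/11)*(-1/12)) + (-5 + 2))² = ((2 - 1/66) - 3)² = (131/66 - 3)² = (-67/66)² = 4489/4356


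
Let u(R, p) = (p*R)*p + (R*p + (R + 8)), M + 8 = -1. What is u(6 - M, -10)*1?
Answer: 1373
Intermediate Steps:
M = -9 (M = -8 - 1 = -9)
u(R, p) = 8 + R + R*p + R*p² (u(R, p) = (R*p)*p + (R*p + (8 + R)) = R*p² + (8 + R + R*p) = 8 + R + R*p + R*p²)
u(6 - M, -10)*1 = (8 + (6 - 1*(-9)) + (6 - 1*(-9))*(-10) + (6 - 1*(-9))*(-10)²)*1 = (8 + (6 + 9) + (6 + 9)*(-10) + (6 + 9)*100)*1 = (8 + 15 + 15*(-10) + 15*100)*1 = (8 + 15 - 150 + 1500)*1 = 1373*1 = 1373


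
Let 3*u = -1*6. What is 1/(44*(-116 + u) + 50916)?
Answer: 1/45724 ≈ 2.1870e-5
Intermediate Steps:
u = -2 (u = (-1*6)/3 = (⅓)*(-6) = -2)
1/(44*(-116 + u) + 50916) = 1/(44*(-116 - 2) + 50916) = 1/(44*(-118) + 50916) = 1/(-5192 + 50916) = 1/45724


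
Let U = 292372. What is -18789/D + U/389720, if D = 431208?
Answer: 4947945679/7002099240 ≈ 0.70664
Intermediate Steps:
-18789/D + U/389720 = -18789/431208 + 292372/389720 = -18789*1/431208 + 292372*(1/389720) = -6263/143736 + 73093/97430 = 4947945679/7002099240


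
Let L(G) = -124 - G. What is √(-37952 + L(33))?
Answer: I*√38109 ≈ 195.22*I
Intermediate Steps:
√(-37952 + L(33)) = √(-37952 + (-124 - 1*33)) = √(-37952 + (-124 - 33)) = √(-37952 - 157) = √(-38109) = I*√38109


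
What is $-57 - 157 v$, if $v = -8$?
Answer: $1199$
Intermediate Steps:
$-57 - 157 v = -57 - -1256 = -57 + 1256 = 1199$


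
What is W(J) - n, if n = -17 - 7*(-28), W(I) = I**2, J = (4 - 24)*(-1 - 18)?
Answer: 144221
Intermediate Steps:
J = 380 (J = -20*(-19) = 380)
n = 179 (n = -17 + 196 = 179)
W(J) - n = 380**2 - 1*179 = 144400 - 179 = 144221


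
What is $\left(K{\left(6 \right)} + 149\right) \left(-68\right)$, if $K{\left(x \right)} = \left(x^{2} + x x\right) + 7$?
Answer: $-15504$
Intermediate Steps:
$K{\left(x \right)} = 7 + 2 x^{2}$ ($K{\left(x \right)} = \left(x^{2} + x^{2}\right) + 7 = 2 x^{2} + 7 = 7 + 2 x^{2}$)
$\left(K{\left(6 \right)} + 149\right) \left(-68\right) = \left(\left(7 + 2 \cdot 6^{2}\right) + 149\right) \left(-68\right) = \left(\left(7 + 2 \cdot 36\right) + 149\right) \left(-68\right) = \left(\left(7 + 72\right) + 149\right) \left(-68\right) = \left(79 + 149\right) \left(-68\right) = 228 \left(-68\right) = -15504$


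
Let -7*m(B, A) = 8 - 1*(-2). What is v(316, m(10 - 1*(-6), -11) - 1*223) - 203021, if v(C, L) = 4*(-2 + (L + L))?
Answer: -1433771/7 ≈ -2.0482e+5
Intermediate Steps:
m(B, A) = -10/7 (m(B, A) = -(8 - 1*(-2))/7 = -(8 + 2)/7 = -⅐*10 = -10/7)
v(C, L) = -8 + 8*L (v(C, L) = 4*(-2 + 2*L) = -8 + 8*L)
v(316, m(10 - 1*(-6), -11) - 1*223) - 203021 = (-8 + 8*(-10/7 - 1*223)) - 203021 = (-8 + 8*(-10/7 - 223)) - 203021 = (-8 + 8*(-1571/7)) - 203021 = (-8 - 12568/7) - 203021 = -12624/7 - 203021 = -1433771/7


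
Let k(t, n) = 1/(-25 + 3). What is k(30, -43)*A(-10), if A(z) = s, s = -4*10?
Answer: 20/11 ≈ 1.8182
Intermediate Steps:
k(t, n) = -1/22 (k(t, n) = 1/(-22) = -1/22)
s = -40
A(z) = -40
k(30, -43)*A(-10) = -1/22*(-40) = 20/11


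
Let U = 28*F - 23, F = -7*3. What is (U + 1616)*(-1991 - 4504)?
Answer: -6527475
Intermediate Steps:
F = -21
U = -611 (U = 28*(-21) - 23 = -588 - 23 = -611)
(U + 1616)*(-1991 - 4504) = (-611 + 1616)*(-1991 - 4504) = 1005*(-6495) = -6527475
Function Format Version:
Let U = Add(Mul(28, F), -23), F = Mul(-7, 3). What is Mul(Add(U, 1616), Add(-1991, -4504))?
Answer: -6527475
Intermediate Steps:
F = -21
U = -611 (U = Add(Mul(28, -21), -23) = Add(-588, -23) = -611)
Mul(Add(U, 1616), Add(-1991, -4504)) = Mul(Add(-611, 1616), Add(-1991, -4504)) = Mul(1005, -6495) = -6527475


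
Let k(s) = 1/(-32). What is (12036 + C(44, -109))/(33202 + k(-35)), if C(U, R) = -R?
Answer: 388640/1062463 ≈ 0.36579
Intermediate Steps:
k(s) = -1/32
(12036 + C(44, -109))/(33202 + k(-35)) = (12036 - 1*(-109))/(33202 - 1/32) = (12036 + 109)/(1062463/32) = 12145*(32/1062463) = 388640/1062463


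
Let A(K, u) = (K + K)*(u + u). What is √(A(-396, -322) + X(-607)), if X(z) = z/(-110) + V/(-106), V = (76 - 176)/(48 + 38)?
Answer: √32054556876013870/250690 ≈ 714.18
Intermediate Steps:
V = -50/43 (V = -100/86 = -100*1/86 = -50/43 ≈ -1.1628)
A(K, u) = 4*K*u (A(K, u) = (2*K)*(2*u) = 4*K*u)
X(z) = 25/2279 - z/110 (X(z) = z/(-110) - 50/43/(-106) = z*(-1/110) - 50/43*(-1/106) = -z/110 + 25/2279 = 25/2279 - z/110)
√(A(-396, -322) + X(-607)) = √(4*(-396)*(-322) + (25/2279 - 1/110*(-607))) = √(510048 + (25/2279 + 607/110)) = √(510048 + 1386103/250690) = √(127865319223/250690) = √32054556876013870/250690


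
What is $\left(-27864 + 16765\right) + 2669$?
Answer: $-8430$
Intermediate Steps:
$\left(-27864 + 16765\right) + 2669 = -11099 + 2669 = -8430$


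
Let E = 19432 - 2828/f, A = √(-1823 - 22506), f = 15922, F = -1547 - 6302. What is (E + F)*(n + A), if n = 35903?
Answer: 3310646111647/7961 + 92210849*I*√24329/7961 ≈ 4.1586e+8 + 1.8067e+6*I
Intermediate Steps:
F = -7849
A = I*√24329 (A = √(-24329) = I*√24329 ≈ 155.98*I)
E = 154696738/7961 (E = 19432 - 2828/15922 = 19432 - 2828*1/15922 = 19432 - 1414/7961 = 154696738/7961 ≈ 19432.)
(E + F)*(n + A) = (154696738/7961 - 7849)*(35903 + I*√24329) = 92210849*(35903 + I*√24329)/7961 = 3310646111647/7961 + 92210849*I*√24329/7961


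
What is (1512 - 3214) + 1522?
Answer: -180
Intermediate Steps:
(1512 - 3214) + 1522 = -1702 + 1522 = -180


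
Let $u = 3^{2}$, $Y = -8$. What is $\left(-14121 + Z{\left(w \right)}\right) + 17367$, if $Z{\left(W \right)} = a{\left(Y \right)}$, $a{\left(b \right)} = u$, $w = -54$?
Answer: $3255$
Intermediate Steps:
$u = 9$
$a{\left(b \right)} = 9$
$Z{\left(W \right)} = 9$
$\left(-14121 + Z{\left(w \right)}\right) + 17367 = \left(-14121 + 9\right) + 17367 = -14112 + 17367 = 3255$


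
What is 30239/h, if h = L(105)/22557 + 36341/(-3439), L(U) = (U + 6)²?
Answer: -781915253999/259124006 ≈ -3017.5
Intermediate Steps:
L(U) = (6 + U)²
h = -259124006/25857841 (h = (6 + 105)²/22557 + 36341/(-3439) = 111²*(1/22557) + 36341*(-1/3439) = 12321*(1/22557) - 36341/3439 = 4107/7519 - 36341/3439 = -259124006/25857841 ≈ -10.021)
30239/h = 30239/(-259124006/25857841) = 30239*(-25857841/259124006) = -781915253999/259124006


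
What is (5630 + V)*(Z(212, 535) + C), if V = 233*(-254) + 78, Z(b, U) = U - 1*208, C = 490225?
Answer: -26231777648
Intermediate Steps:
Z(b, U) = -208 + U (Z(b, U) = U - 208 = -208 + U)
V = -59104 (V = -59182 + 78 = -59104)
(5630 + V)*(Z(212, 535) + C) = (5630 - 59104)*((-208 + 535) + 490225) = -53474*(327 + 490225) = -53474*490552 = -26231777648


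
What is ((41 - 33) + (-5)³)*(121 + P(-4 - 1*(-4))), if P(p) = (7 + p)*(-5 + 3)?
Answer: -12519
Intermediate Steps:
P(p) = -14 - 2*p (P(p) = (7 + p)*(-2) = -14 - 2*p)
((41 - 33) + (-5)³)*(121 + P(-4 - 1*(-4))) = ((41 - 33) + (-5)³)*(121 + (-14 - 2*(-4 - 1*(-4)))) = (8 - 125)*(121 + (-14 - 2*(-4 + 4))) = -117*(121 + (-14 - 2*0)) = -117*(121 + (-14 + 0)) = -117*(121 - 14) = -117*107 = -12519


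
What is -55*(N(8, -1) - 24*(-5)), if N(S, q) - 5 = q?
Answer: -6820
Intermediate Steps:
N(S, q) = 5 + q
-55*(N(8, -1) - 24*(-5)) = -55*((5 - 1) - 24*(-5)) = -55*(4 + 120) = -55*124 = -6820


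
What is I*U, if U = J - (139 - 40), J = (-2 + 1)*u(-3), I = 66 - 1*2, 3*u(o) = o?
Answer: -6272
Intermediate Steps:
u(o) = o/3
I = 64 (I = 66 - 2 = 64)
J = 1 (J = (-2 + 1)*((1/3)*(-3)) = -1*(-1) = 1)
U = -98 (U = 1 - (139 - 40) = 1 - 1*99 = 1 - 99 = -98)
I*U = 64*(-98) = -6272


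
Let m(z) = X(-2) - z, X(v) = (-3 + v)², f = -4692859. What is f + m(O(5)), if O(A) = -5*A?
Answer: -4692809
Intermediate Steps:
m(z) = 25 - z (m(z) = (-3 - 2)² - z = (-5)² - z = 25 - z)
f + m(O(5)) = -4692859 + (25 - (-5)*5) = -4692859 + (25 - 1*(-25)) = -4692859 + (25 + 25) = -4692859 + 50 = -4692809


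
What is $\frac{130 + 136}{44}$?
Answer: $\frac{133}{22} \approx 6.0455$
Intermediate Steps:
$\frac{130 + 136}{44} = \frac{1}{44} \cdot 266 = \frac{133}{22}$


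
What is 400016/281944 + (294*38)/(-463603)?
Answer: 3255334630/2334108647 ≈ 1.3947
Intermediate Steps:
400016/281944 + (294*38)/(-463603) = 400016*(1/281944) + 11172*(-1/463603) = 50002/35243 - 1596/66229 = 3255334630/2334108647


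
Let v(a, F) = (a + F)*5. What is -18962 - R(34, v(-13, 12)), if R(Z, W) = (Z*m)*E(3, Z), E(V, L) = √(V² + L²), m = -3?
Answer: -18962 + 102*√1165 ≈ -15481.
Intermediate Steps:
v(a, F) = 5*F + 5*a (v(a, F) = (F + a)*5 = 5*F + 5*a)
E(V, L) = √(L² + V²)
R(Z, W) = -3*Z*√(9 + Z²) (R(Z, W) = (Z*(-3))*√(Z² + 3²) = (-3*Z)*√(Z² + 9) = (-3*Z)*√(9 + Z²) = -3*Z*√(9 + Z²))
-18962 - R(34, v(-13, 12)) = -18962 - (-3)*34*√(9 + 34²) = -18962 - (-3)*34*√(9 + 1156) = -18962 - (-3)*34*√1165 = -18962 - (-102)*√1165 = -18962 + 102*√1165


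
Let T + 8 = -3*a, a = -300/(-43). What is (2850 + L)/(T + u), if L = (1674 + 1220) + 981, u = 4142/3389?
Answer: -196002815/807562 ≈ -242.71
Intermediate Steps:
a = 300/43 (a = -300*(-1/43) = 300/43 ≈ 6.9767)
T = -1244/43 (T = -8 - 3*300/43 = -8 - 900/43 = -1244/43 ≈ -28.930)
u = 4142/3389 (u = 4142*(1/3389) = 4142/3389 ≈ 1.2222)
L = 3875 (L = 2894 + 981 = 3875)
(2850 + L)/(T + u) = (2850 + 3875)/(-1244/43 + 4142/3389) = 6725/(-4037810/145727) = 6725*(-145727/4037810) = -196002815/807562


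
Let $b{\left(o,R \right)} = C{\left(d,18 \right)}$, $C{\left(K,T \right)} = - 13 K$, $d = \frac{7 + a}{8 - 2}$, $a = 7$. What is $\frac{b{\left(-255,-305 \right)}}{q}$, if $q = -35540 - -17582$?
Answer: $\frac{91}{53874} \approx 0.0016891$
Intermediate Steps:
$d = \frac{7}{3}$ ($d = \frac{7 + 7}{8 - 2} = \frac{14}{6} = 14 \cdot \frac{1}{6} = \frac{7}{3} \approx 2.3333$)
$b{\left(o,R \right)} = - \frac{91}{3}$ ($b{\left(o,R \right)} = \left(-13\right) \frac{7}{3} = - \frac{91}{3}$)
$q = -17958$ ($q = -35540 + 17582 = -17958$)
$\frac{b{\left(-255,-305 \right)}}{q} = - \frac{91}{3 \left(-17958\right)} = \left(- \frac{91}{3}\right) \left(- \frac{1}{17958}\right) = \frac{91}{53874}$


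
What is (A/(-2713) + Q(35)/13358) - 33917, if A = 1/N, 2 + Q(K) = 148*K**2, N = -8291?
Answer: -5093446649035423/150233972957 ≈ -33903.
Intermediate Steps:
Q(K) = -2 + 148*K**2
A = -1/8291 (A = 1/(-8291) = -1/8291 ≈ -0.00012061)
(A/(-2713) + Q(35)/13358) - 33917 = (-1/8291/(-2713) + (-2 + 148*35**2)/13358) - 33917 = (-1/8291*(-1/2713) + (-2 + 148*1225)*(1/13358)) - 33917 = (1/22493483 + (-2 + 181300)*(1/13358)) - 33917 = (1/22493483 + 181298*(1/13358)) - 33917 = (1/22493483 + 90649/6679) - 33917 = 2039011747146/150233972957 - 33917 = -5093446649035423/150233972957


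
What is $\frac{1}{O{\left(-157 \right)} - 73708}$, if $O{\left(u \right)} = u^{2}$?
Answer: $- \frac{1}{49059} \approx -2.0384 \cdot 10^{-5}$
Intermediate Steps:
$\frac{1}{O{\left(-157 \right)} - 73708} = \frac{1}{\left(-157\right)^{2} - 73708} = \frac{1}{24649 - 73708} = \frac{1}{-49059} = - \frac{1}{49059}$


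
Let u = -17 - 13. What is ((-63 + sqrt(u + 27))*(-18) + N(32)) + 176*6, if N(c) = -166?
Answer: 2024 - 18*I*sqrt(3) ≈ 2024.0 - 31.177*I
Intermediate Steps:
u = -30
((-63 + sqrt(u + 27))*(-18) + N(32)) + 176*6 = ((-63 + sqrt(-30 + 27))*(-18) - 166) + 176*6 = ((-63 + sqrt(-3))*(-18) - 166) + 1056 = ((-63 + I*sqrt(3))*(-18) - 166) + 1056 = ((1134 - 18*I*sqrt(3)) - 166) + 1056 = (968 - 18*I*sqrt(3)) + 1056 = 2024 - 18*I*sqrt(3)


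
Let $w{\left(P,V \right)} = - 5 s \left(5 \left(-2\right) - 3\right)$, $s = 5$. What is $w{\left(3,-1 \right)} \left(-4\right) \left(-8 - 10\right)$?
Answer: $23400$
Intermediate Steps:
$w{\left(P,V \right)} = 325$ ($w{\left(P,V \right)} = \left(-5\right) 5 \left(5 \left(-2\right) - 3\right) = - 25 \left(-10 - 3\right) = \left(-25\right) \left(-13\right) = 325$)
$w{\left(3,-1 \right)} \left(-4\right) \left(-8 - 10\right) = 325 \left(-4\right) \left(-8 - 10\right) = \left(-1300\right) \left(-18\right) = 23400$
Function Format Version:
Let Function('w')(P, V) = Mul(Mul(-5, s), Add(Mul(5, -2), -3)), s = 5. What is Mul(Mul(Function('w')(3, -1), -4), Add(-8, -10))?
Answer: 23400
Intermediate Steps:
Function('w')(P, V) = 325 (Function('w')(P, V) = Mul(Mul(-5, 5), Add(Mul(5, -2), -3)) = Mul(-25, Add(-10, -3)) = Mul(-25, -13) = 325)
Mul(Mul(Function('w')(3, -1), -4), Add(-8, -10)) = Mul(Mul(325, -4), Add(-8, -10)) = Mul(-1300, -18) = 23400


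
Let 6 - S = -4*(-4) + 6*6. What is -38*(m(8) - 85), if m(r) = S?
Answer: 4978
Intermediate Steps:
S = -46 (S = 6 - (-4*(-4) + 6*6) = 6 - (16 + 36) = 6 - 1*52 = 6 - 52 = -46)
m(r) = -46
-38*(m(8) - 85) = -38*(-46 - 85) = -38*(-131) = 4978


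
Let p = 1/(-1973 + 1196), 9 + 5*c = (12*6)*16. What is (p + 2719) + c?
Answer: 11451421/3885 ≈ 2947.6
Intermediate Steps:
c = 1143/5 (c = -9/5 + ((12*6)*16)/5 = -9/5 + (72*16)/5 = -9/5 + (⅕)*1152 = -9/5 + 1152/5 = 1143/5 ≈ 228.60)
p = -1/777 (p = 1/(-777) = -1/777 ≈ -0.0012870)
(p + 2719) + c = (-1/777 + 2719) + 1143/5 = 2112662/777 + 1143/5 = 11451421/3885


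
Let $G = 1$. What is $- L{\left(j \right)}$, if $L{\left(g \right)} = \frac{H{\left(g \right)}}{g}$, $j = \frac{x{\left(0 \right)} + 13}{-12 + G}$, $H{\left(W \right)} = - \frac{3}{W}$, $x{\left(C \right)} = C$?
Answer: $\frac{363}{169} \approx 2.1479$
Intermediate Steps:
$j = - \frac{13}{11}$ ($j = \frac{0 + 13}{-12 + 1} = \frac{13}{-11} = 13 \left(- \frac{1}{11}\right) = - \frac{13}{11} \approx -1.1818$)
$L{\left(g \right)} = - \frac{3}{g^{2}}$ ($L{\left(g \right)} = \frac{\left(-3\right) \frac{1}{g}}{g} = - \frac{3}{g^{2}}$)
$- L{\left(j \right)} = - \frac{-3}{\frac{169}{121}} = - \frac{\left(-3\right) 121}{169} = \left(-1\right) \left(- \frac{363}{169}\right) = \frac{363}{169}$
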